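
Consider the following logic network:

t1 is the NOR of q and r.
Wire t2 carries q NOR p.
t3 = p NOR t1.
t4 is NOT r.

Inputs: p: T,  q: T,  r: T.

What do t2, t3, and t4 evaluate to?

t2 = F, t3 = F, t4 = F

t1 = q NOR r = T NOR T = F
t2 = q NOR p = T NOR T = F
t3 = p NOR t1 = T NOR F = F
t4 = NOT r = NOT T = F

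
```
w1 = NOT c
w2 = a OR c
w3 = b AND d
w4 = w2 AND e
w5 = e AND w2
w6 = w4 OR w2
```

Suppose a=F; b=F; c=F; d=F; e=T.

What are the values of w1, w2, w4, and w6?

w1 = NOT c = NOT F = T
w2 = a OR c = F OR F = F
w4 = w2 AND e = F AND T = F
w6 = w4 OR w2 = F OR F = F

w1 = T; w2 = F; w4 = F; w6 = F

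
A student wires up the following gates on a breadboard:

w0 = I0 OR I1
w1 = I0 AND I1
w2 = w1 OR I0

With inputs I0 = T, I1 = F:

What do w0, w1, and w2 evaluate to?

w0 = I0 OR I1 = T OR F = T
w1 = I0 AND I1 = T AND F = F
w2 = w1 OR I0 = F OR T = T

w0 = T  w1 = F  w2 = T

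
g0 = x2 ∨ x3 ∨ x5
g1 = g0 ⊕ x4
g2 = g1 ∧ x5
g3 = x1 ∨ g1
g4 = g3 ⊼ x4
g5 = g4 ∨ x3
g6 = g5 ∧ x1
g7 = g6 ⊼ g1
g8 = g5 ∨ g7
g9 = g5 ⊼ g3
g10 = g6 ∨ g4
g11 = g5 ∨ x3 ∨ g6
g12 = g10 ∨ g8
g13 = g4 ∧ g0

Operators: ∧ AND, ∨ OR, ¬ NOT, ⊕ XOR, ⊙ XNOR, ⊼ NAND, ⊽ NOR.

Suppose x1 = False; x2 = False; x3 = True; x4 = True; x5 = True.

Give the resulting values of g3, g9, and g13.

g0 = x2 OR x3 OR x5 = False OR True OR True = True
g1 = g0 XOR x4 = True XOR True = False
g3 = x1 OR g1 = False OR False = False
g4 = g3 NAND x4 = False NAND True = True
g5 = g4 OR x3 = True OR True = True
g9 = g5 NAND g3 = True NAND False = True
g13 = g4 AND g0 = True AND True = True

g3 = False, g9 = True, g13 = True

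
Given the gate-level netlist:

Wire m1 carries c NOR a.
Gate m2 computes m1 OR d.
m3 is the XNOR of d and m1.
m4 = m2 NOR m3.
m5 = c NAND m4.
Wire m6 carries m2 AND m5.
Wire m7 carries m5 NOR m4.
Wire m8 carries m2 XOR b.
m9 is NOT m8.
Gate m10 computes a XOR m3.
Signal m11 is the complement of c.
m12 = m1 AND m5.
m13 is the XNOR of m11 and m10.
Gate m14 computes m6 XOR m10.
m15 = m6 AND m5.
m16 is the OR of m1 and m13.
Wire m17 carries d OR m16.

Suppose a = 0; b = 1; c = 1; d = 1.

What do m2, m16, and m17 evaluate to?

m2 = 1  m16 = 1  m17 = 1

m1 = c NOR a = 1 NOR 0 = 0
m2 = m1 OR d = 0 OR 1 = 1
m3 = d XNOR m1 = 1 XNOR 0 = 0
m10 = a XOR m3 = 0 XOR 0 = 0
m11 = NOT c = NOT 1 = 0
m13 = m11 XNOR m10 = 0 XNOR 0 = 1
m16 = m1 OR m13 = 0 OR 1 = 1
m17 = d OR m16 = 1 OR 1 = 1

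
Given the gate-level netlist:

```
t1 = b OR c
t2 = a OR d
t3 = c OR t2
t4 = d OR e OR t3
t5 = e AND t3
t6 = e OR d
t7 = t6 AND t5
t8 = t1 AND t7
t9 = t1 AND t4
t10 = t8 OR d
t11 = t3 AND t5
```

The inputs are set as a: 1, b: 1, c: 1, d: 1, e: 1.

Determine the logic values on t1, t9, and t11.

t1 = 1, t9 = 1, t11 = 1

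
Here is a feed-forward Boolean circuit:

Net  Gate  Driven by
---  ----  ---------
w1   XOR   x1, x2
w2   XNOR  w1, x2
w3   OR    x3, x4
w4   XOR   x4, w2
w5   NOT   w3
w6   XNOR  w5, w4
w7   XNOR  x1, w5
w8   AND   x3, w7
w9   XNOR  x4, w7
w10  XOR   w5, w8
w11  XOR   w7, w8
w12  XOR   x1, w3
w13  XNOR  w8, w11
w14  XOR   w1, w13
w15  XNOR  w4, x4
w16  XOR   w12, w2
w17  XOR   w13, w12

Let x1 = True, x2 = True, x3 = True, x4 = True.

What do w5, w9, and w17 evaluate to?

w3 = x3 OR x4 = True OR True = True
w5 = NOT w3 = NOT True = False
w7 = x1 XNOR w5 = True XNOR False = False
w8 = x3 AND w7 = True AND False = False
w9 = x4 XNOR w7 = True XNOR False = False
w11 = w7 XOR w8 = False XOR False = False
w12 = x1 XOR w3 = True XOR True = False
w13 = w8 XNOR w11 = False XNOR False = True
w17 = w13 XOR w12 = True XOR False = True

w5 = False, w9 = False, w17 = True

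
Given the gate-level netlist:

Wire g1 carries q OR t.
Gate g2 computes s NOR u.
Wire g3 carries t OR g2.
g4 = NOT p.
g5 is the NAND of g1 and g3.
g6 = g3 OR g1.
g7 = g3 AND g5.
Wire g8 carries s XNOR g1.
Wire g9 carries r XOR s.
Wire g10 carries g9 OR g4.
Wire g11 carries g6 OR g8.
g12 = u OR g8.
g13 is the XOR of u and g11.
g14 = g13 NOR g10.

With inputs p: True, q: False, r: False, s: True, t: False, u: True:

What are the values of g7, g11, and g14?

g7 = False, g11 = False, g14 = False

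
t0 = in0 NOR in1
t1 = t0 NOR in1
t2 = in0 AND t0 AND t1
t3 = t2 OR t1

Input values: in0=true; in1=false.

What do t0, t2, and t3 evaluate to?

t0 = false, t2 = false, t3 = true

t0 = in0 NOR in1 = true NOR false = false
t1 = t0 NOR in1 = false NOR false = true
t2 = in0 AND t0 AND t1 = true AND false AND true = false
t3 = t2 OR t1 = false OR true = true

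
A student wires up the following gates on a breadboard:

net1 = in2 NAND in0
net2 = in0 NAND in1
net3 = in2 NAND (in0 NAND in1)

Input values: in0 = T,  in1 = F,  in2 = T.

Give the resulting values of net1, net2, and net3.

net1 = F  net2 = T  net3 = F

net1 = T NAND T = F
net2 = T NAND F = T
net3 = T NAND (T NAND F) = F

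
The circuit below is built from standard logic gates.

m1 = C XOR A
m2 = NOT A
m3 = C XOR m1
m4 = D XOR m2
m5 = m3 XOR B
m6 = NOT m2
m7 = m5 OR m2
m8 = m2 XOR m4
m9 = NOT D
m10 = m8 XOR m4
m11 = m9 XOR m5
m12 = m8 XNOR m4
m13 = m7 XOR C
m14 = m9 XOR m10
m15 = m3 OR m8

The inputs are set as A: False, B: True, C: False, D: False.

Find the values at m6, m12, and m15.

m6 = False; m12 = False; m15 = False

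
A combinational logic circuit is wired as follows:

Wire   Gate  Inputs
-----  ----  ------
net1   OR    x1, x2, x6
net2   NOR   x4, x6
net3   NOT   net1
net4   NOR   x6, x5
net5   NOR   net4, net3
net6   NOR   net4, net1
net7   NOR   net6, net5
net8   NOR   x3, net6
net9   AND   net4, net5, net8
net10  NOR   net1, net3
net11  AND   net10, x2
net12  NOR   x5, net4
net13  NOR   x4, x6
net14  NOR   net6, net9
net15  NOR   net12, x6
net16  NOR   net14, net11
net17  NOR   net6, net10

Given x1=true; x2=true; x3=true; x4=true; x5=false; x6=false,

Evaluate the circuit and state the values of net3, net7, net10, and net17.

net3 = false, net7 = true, net10 = false, net17 = true

net1 = x1 OR x2 OR x6 = true OR true OR false = true
net3 = NOT net1 = NOT true = false
net4 = x6 NOR x5 = false NOR false = true
net5 = net4 NOR net3 = true NOR false = false
net6 = net4 NOR net1 = true NOR true = false
net7 = net6 NOR net5 = false NOR false = true
net10 = net1 NOR net3 = true NOR false = false
net17 = net6 NOR net10 = false NOR false = true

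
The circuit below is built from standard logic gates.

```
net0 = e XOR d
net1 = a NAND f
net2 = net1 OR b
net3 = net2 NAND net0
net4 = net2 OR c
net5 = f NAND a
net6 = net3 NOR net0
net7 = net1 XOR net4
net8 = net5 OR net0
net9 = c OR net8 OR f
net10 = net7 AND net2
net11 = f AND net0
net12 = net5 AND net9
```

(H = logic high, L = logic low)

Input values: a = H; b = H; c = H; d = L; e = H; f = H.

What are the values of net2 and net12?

net0 = e XOR d = H XOR L = H
net1 = a NAND f = H NAND H = L
net2 = net1 OR b = L OR H = H
net5 = f NAND a = H NAND H = L
net8 = net5 OR net0 = L OR H = H
net9 = c OR net8 OR f = H OR H OR H = H
net12 = net5 AND net9 = L AND H = L

net2 = H; net12 = L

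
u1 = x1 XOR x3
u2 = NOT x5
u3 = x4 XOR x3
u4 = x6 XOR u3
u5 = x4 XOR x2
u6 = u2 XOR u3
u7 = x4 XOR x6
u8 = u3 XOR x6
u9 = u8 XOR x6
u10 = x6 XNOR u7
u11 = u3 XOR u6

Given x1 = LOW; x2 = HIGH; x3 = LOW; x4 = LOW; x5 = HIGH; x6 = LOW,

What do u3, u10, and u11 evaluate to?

u2 = NOT x5 = NOT HIGH = LOW
u3 = x4 XOR x3 = LOW XOR LOW = LOW
u6 = u2 XOR u3 = LOW XOR LOW = LOW
u7 = x4 XOR x6 = LOW XOR LOW = LOW
u10 = x6 XNOR u7 = LOW XNOR LOW = HIGH
u11 = u3 XOR u6 = LOW XOR LOW = LOW

u3 = LOW; u10 = HIGH; u11 = LOW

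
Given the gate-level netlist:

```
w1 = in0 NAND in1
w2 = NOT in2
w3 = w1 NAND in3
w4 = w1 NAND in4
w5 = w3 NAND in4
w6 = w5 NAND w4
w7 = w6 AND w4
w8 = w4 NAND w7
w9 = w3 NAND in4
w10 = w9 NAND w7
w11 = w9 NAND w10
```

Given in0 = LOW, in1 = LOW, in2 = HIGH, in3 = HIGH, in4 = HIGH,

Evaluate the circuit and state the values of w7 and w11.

w7 = LOW  w11 = LOW

w1 = in0 NAND in1 = LOW NAND LOW = HIGH
w3 = w1 NAND in3 = HIGH NAND HIGH = LOW
w4 = w1 NAND in4 = HIGH NAND HIGH = LOW
w5 = w3 NAND in4 = LOW NAND HIGH = HIGH
w6 = w5 NAND w4 = HIGH NAND LOW = HIGH
w7 = w6 AND w4 = HIGH AND LOW = LOW
w9 = w3 NAND in4 = LOW NAND HIGH = HIGH
w10 = w9 NAND w7 = HIGH NAND LOW = HIGH
w11 = w9 NAND w10 = HIGH NAND HIGH = LOW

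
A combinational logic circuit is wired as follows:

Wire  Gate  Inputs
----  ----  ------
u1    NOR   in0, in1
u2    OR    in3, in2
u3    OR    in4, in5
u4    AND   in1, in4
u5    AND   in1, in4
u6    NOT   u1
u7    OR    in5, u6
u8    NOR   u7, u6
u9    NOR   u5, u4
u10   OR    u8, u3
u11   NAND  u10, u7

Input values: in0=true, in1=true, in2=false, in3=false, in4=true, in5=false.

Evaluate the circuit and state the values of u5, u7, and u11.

u5 = true, u7 = true, u11 = false

u1 = in0 NOR in1 = true NOR true = false
u3 = in4 OR in5 = true OR false = true
u5 = in1 AND in4 = true AND true = true
u6 = NOT u1 = NOT false = true
u7 = in5 OR u6 = false OR true = true
u8 = u7 NOR u6 = true NOR true = false
u10 = u8 OR u3 = false OR true = true
u11 = u10 NAND u7 = true NAND true = false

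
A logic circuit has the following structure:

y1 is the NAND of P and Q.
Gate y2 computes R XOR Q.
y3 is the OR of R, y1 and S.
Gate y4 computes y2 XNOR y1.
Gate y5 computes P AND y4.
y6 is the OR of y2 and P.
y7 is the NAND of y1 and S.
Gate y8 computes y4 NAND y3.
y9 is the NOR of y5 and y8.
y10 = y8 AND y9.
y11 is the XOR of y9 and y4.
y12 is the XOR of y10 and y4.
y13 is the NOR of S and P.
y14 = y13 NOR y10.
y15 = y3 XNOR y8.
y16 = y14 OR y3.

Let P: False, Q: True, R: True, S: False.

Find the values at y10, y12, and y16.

y1 = P NAND Q = False NAND True = True
y2 = R XOR Q = True XOR True = False
y3 = R OR y1 OR S = True OR True OR False = True
y4 = y2 XNOR y1 = False XNOR True = False
y5 = P AND y4 = False AND False = False
y8 = y4 NAND y3 = False NAND True = True
y9 = y5 NOR y8 = False NOR True = False
y10 = y8 AND y9 = True AND False = False
y12 = y10 XOR y4 = False XOR False = False
y13 = S NOR P = False NOR False = True
y14 = y13 NOR y10 = True NOR False = False
y16 = y14 OR y3 = False OR True = True

y10 = False  y12 = False  y16 = True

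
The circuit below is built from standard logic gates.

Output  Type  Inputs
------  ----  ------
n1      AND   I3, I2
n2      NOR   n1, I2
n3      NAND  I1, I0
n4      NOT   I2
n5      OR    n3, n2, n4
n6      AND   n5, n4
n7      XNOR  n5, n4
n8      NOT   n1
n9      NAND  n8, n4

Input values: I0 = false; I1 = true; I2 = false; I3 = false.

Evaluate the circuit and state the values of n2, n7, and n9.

n1 = I3 AND I2 = false AND false = false
n2 = n1 NOR I2 = false NOR false = true
n3 = I1 NAND I0 = true NAND false = true
n4 = NOT I2 = NOT false = true
n5 = n3 OR n2 OR n4 = true OR true OR true = true
n7 = n5 XNOR n4 = true XNOR true = true
n8 = NOT n1 = NOT false = true
n9 = n8 NAND n4 = true NAND true = false

n2 = true  n7 = true  n9 = false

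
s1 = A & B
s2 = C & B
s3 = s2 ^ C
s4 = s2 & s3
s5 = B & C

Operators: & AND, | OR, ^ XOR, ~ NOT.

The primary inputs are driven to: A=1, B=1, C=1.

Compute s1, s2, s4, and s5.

s1 = A AND B = 1 AND 1 = 1
s2 = C AND B = 1 AND 1 = 1
s3 = s2 XOR C = 1 XOR 1 = 0
s4 = s2 AND s3 = 1 AND 0 = 0
s5 = B AND C = 1 AND 1 = 1

s1 = 1, s2 = 1, s4 = 0, s5 = 1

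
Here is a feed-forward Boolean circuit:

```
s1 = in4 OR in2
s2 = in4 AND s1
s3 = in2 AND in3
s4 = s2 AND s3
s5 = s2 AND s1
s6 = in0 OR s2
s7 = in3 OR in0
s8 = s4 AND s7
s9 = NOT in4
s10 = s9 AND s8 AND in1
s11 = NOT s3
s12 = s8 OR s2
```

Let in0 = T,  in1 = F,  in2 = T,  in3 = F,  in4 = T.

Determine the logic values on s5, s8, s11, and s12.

s5 = T, s8 = F, s11 = T, s12 = T

s1 = in4 OR in2 = T OR T = T
s2 = in4 AND s1 = T AND T = T
s3 = in2 AND in3 = T AND F = F
s4 = s2 AND s3 = T AND F = F
s5 = s2 AND s1 = T AND T = T
s7 = in3 OR in0 = F OR T = T
s8 = s4 AND s7 = F AND T = F
s11 = NOT s3 = NOT F = T
s12 = s8 OR s2 = F OR T = T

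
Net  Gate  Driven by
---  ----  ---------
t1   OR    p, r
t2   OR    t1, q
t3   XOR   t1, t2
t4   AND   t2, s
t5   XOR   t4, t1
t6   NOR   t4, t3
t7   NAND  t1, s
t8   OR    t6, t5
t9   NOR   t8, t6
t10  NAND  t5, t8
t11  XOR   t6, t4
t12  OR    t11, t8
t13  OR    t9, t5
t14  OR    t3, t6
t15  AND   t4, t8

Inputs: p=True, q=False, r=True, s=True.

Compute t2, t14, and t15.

t1 = p OR r = True OR True = True
t2 = t1 OR q = True OR False = True
t3 = t1 XOR t2 = True XOR True = False
t4 = t2 AND s = True AND True = True
t5 = t4 XOR t1 = True XOR True = False
t6 = t4 NOR t3 = True NOR False = False
t8 = t6 OR t5 = False OR False = False
t14 = t3 OR t6 = False OR False = False
t15 = t4 AND t8 = True AND False = False

t2 = True  t14 = False  t15 = False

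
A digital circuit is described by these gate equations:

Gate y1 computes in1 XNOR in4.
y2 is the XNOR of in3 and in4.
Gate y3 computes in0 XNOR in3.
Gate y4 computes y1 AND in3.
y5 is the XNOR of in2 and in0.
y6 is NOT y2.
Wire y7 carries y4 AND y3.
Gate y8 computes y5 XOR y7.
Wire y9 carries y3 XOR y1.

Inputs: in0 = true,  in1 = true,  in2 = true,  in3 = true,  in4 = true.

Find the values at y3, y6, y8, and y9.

y3 = true; y6 = false; y8 = false; y9 = false

y1 = in1 XNOR in4 = true XNOR true = true
y2 = in3 XNOR in4 = true XNOR true = true
y3 = in0 XNOR in3 = true XNOR true = true
y4 = y1 AND in3 = true AND true = true
y5 = in2 XNOR in0 = true XNOR true = true
y6 = NOT y2 = NOT true = false
y7 = y4 AND y3 = true AND true = true
y8 = y5 XOR y7 = true XOR true = false
y9 = y3 XOR y1 = true XOR true = false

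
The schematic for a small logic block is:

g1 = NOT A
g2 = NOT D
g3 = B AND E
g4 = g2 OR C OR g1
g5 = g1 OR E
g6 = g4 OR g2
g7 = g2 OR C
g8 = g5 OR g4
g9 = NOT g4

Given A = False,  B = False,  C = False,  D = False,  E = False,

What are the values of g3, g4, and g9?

g1 = NOT A = NOT False = True
g2 = NOT D = NOT False = True
g3 = B AND E = False AND False = False
g4 = g2 OR C OR g1 = True OR False OR True = True
g9 = NOT g4 = NOT True = False

g3 = False, g4 = True, g9 = False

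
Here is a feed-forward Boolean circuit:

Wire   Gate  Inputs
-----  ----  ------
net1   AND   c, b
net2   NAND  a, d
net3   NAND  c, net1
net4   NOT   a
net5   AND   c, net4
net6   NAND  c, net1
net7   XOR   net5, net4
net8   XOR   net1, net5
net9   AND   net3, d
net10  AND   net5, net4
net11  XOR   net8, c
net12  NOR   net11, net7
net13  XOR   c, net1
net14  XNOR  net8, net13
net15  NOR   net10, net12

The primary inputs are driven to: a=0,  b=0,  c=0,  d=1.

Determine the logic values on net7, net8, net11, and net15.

net1 = c AND b = 0 AND 0 = 0
net4 = NOT a = NOT 0 = 1
net5 = c AND net4 = 0 AND 1 = 0
net7 = net5 XOR net4 = 0 XOR 1 = 1
net8 = net1 XOR net5 = 0 XOR 0 = 0
net10 = net5 AND net4 = 0 AND 1 = 0
net11 = net8 XOR c = 0 XOR 0 = 0
net12 = net11 NOR net7 = 0 NOR 1 = 0
net15 = net10 NOR net12 = 0 NOR 0 = 1

net7 = 1, net8 = 0, net11 = 0, net15 = 1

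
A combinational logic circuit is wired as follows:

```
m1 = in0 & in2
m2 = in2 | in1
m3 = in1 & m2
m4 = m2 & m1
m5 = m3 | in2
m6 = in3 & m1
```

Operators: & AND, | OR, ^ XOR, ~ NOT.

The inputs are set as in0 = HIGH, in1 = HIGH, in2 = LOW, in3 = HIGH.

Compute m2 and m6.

m1 = in0 AND in2 = HIGH AND LOW = LOW
m2 = in2 OR in1 = LOW OR HIGH = HIGH
m6 = in3 AND m1 = HIGH AND LOW = LOW

m2 = HIGH; m6 = LOW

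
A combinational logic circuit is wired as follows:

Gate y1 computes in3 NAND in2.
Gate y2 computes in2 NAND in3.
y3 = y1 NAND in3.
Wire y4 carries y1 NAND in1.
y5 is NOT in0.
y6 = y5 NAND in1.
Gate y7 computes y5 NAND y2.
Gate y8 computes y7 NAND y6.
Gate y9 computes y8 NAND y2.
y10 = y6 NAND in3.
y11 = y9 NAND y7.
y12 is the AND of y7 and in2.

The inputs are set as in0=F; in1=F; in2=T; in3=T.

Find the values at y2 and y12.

y2 = F, y12 = T

y2 = in2 NAND in3 = T NAND T = F
y5 = NOT in0 = NOT F = T
y7 = y5 NAND y2 = T NAND F = T
y12 = y7 AND in2 = T AND T = T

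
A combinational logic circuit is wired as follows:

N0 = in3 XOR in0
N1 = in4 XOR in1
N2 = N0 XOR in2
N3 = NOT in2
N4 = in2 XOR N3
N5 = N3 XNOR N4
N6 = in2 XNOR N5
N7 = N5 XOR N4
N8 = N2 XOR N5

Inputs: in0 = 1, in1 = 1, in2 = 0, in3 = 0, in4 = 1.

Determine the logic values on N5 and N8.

N5 = 1, N8 = 0

N0 = in3 XOR in0 = 0 XOR 1 = 1
N2 = N0 XOR in2 = 1 XOR 0 = 1
N3 = NOT in2 = NOT 0 = 1
N4 = in2 XOR N3 = 0 XOR 1 = 1
N5 = N3 XNOR N4 = 1 XNOR 1 = 1
N8 = N2 XOR N5 = 1 XOR 1 = 0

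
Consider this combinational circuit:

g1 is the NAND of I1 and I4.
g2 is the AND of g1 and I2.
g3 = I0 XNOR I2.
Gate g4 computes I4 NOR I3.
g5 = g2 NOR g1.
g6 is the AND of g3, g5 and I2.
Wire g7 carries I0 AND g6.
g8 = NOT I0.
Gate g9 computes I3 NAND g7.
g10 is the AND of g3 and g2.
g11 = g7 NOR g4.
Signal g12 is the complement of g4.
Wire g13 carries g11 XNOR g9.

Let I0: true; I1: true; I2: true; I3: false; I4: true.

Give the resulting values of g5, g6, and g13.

g5 = true  g6 = true  g13 = false

g1 = I1 NAND I4 = true NAND true = false
g2 = g1 AND I2 = false AND true = false
g3 = I0 XNOR I2 = true XNOR true = true
g4 = I4 NOR I3 = true NOR false = false
g5 = g2 NOR g1 = false NOR false = true
g6 = g3 AND g5 AND I2 = true AND true AND true = true
g7 = I0 AND g6 = true AND true = true
g9 = I3 NAND g7 = false NAND true = true
g11 = g7 NOR g4 = true NOR false = false
g13 = g11 XNOR g9 = false XNOR true = false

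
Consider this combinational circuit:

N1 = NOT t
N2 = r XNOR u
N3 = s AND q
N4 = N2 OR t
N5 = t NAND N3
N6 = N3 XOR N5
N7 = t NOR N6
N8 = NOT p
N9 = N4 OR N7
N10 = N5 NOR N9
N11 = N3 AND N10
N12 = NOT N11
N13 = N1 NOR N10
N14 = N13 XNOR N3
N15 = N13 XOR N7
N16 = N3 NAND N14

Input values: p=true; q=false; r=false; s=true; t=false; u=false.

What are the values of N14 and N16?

N1 = NOT t = NOT false = true
N2 = r XNOR u = false XNOR false = true
N3 = s AND q = true AND false = false
N4 = N2 OR t = true OR false = true
N5 = t NAND N3 = false NAND false = true
N6 = N3 XOR N5 = false XOR true = true
N7 = t NOR N6 = false NOR true = false
N9 = N4 OR N7 = true OR false = true
N10 = N5 NOR N9 = true NOR true = false
N13 = N1 NOR N10 = true NOR false = false
N14 = N13 XNOR N3 = false XNOR false = true
N16 = N3 NAND N14 = false NAND true = true

N14 = true; N16 = true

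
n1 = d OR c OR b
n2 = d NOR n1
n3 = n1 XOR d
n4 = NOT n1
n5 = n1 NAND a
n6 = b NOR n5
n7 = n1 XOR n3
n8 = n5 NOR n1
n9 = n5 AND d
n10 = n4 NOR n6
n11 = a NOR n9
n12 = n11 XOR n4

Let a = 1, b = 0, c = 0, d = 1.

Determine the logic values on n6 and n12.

n1 = d OR c OR b = 1 OR 0 OR 0 = 1
n4 = NOT n1 = NOT 1 = 0
n5 = n1 NAND a = 1 NAND 1 = 0
n6 = b NOR n5 = 0 NOR 0 = 1
n9 = n5 AND d = 0 AND 1 = 0
n11 = a NOR n9 = 1 NOR 0 = 0
n12 = n11 XOR n4 = 0 XOR 0 = 0

n6 = 1, n12 = 0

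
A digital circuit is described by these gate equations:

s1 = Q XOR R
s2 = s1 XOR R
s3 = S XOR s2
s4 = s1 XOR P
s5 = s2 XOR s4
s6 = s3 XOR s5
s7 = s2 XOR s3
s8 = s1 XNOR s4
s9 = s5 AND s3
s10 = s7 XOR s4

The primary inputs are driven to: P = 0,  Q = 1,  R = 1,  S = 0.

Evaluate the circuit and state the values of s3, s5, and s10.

s3 = 1, s5 = 1, s10 = 0

s1 = Q XOR R = 1 XOR 1 = 0
s2 = s1 XOR R = 0 XOR 1 = 1
s3 = S XOR s2 = 0 XOR 1 = 1
s4 = s1 XOR P = 0 XOR 0 = 0
s5 = s2 XOR s4 = 1 XOR 0 = 1
s7 = s2 XOR s3 = 1 XOR 1 = 0
s10 = s7 XOR s4 = 0 XOR 0 = 0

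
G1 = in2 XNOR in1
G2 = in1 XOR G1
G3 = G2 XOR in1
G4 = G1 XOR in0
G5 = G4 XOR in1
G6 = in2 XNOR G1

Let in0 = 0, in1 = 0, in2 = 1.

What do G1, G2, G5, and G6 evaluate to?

G1 = 0, G2 = 0, G5 = 0, G6 = 0

G1 = in2 XNOR in1 = 1 XNOR 0 = 0
G2 = in1 XOR G1 = 0 XOR 0 = 0
G4 = G1 XOR in0 = 0 XOR 0 = 0
G5 = G4 XOR in1 = 0 XOR 0 = 0
G6 = in2 XNOR G1 = 1 XNOR 0 = 0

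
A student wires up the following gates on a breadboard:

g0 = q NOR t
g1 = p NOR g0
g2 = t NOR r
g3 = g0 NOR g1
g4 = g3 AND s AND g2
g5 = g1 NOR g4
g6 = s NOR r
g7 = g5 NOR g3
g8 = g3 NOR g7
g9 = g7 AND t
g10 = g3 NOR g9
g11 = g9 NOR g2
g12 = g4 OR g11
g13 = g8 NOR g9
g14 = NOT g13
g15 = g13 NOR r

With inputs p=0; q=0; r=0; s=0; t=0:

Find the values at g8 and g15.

g8 = 1, g15 = 1

g0 = q NOR t = 0 NOR 0 = 1
g1 = p NOR g0 = 0 NOR 1 = 0
g2 = t NOR r = 0 NOR 0 = 1
g3 = g0 NOR g1 = 1 NOR 0 = 0
g4 = g3 AND s AND g2 = 0 AND 0 AND 1 = 0
g5 = g1 NOR g4 = 0 NOR 0 = 1
g7 = g5 NOR g3 = 1 NOR 0 = 0
g8 = g3 NOR g7 = 0 NOR 0 = 1
g9 = g7 AND t = 0 AND 0 = 0
g13 = g8 NOR g9 = 1 NOR 0 = 0
g15 = g13 NOR r = 0 NOR 0 = 1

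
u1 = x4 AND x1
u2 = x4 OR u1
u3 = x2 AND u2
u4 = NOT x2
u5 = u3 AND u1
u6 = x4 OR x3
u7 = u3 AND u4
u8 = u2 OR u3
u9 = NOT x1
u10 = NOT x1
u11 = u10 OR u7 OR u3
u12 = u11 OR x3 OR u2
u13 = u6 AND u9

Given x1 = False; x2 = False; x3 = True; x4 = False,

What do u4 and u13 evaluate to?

u4 = True, u13 = True

u4 = NOT x2 = NOT False = True
u6 = x4 OR x3 = False OR True = True
u9 = NOT x1 = NOT False = True
u13 = u6 AND u9 = True AND True = True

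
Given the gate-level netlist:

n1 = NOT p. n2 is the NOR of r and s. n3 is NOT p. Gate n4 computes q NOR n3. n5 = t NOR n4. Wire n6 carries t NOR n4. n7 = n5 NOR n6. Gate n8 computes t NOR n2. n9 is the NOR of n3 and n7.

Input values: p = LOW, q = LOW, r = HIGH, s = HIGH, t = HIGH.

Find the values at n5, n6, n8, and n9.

n5 = LOW; n6 = LOW; n8 = LOW; n9 = LOW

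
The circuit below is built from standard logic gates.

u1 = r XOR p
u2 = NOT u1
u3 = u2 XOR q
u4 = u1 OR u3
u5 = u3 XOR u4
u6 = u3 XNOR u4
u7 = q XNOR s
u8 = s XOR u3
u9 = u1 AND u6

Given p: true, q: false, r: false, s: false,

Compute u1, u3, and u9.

u1 = r XOR p = false XOR true = true
u2 = NOT u1 = NOT true = false
u3 = u2 XOR q = false XOR false = false
u4 = u1 OR u3 = true OR false = true
u6 = u3 XNOR u4 = false XNOR true = false
u9 = u1 AND u6 = true AND false = false

u1 = true, u3 = false, u9 = false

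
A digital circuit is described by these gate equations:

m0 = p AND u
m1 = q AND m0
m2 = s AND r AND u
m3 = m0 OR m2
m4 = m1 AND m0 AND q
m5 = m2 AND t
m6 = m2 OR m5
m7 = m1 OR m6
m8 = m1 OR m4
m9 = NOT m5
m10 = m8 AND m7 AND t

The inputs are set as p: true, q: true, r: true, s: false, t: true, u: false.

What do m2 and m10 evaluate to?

m2 = false  m10 = false

m0 = p AND u = true AND false = false
m1 = q AND m0 = true AND false = false
m2 = s AND r AND u = false AND true AND false = false
m4 = m1 AND m0 AND q = false AND false AND true = false
m5 = m2 AND t = false AND true = false
m6 = m2 OR m5 = false OR false = false
m7 = m1 OR m6 = false OR false = false
m8 = m1 OR m4 = false OR false = false
m10 = m8 AND m7 AND t = false AND false AND true = false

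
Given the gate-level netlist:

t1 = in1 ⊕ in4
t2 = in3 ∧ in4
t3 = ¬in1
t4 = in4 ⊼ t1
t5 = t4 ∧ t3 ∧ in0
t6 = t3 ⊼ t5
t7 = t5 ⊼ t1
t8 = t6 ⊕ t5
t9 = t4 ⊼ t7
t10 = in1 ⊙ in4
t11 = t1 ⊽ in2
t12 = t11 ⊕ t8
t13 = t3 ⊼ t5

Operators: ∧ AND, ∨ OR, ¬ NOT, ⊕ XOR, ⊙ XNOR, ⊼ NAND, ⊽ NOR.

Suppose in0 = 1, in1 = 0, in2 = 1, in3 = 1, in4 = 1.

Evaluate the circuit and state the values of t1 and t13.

t1 = in1 XOR in4 = 0 XOR 1 = 1
t3 = NOT in1 = NOT 0 = 1
t4 = in4 NAND t1 = 1 NAND 1 = 0
t5 = t4 AND t3 AND in0 = 0 AND 1 AND 1 = 0
t13 = t3 NAND t5 = 1 NAND 0 = 1

t1 = 1, t13 = 1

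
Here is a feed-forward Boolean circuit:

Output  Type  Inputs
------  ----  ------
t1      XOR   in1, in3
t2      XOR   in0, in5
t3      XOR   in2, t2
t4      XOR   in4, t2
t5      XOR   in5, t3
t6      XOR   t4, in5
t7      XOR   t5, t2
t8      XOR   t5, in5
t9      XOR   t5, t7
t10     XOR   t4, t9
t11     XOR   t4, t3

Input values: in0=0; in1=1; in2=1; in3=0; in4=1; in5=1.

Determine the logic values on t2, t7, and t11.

t2 = in0 XOR in5 = 0 XOR 1 = 1
t3 = in2 XOR t2 = 1 XOR 1 = 0
t4 = in4 XOR t2 = 1 XOR 1 = 0
t5 = in5 XOR t3 = 1 XOR 0 = 1
t7 = t5 XOR t2 = 1 XOR 1 = 0
t11 = t4 XOR t3 = 0 XOR 0 = 0

t2 = 1, t7 = 0, t11 = 0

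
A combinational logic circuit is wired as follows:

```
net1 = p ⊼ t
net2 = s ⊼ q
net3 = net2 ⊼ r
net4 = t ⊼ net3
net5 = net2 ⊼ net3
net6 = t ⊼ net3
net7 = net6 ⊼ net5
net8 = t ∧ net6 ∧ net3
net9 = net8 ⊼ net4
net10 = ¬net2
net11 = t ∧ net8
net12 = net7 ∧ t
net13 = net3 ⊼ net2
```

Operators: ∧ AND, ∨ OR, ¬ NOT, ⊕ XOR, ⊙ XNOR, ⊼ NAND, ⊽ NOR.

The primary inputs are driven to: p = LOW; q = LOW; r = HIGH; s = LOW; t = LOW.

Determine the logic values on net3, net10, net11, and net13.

net2 = s NAND q = LOW NAND LOW = HIGH
net3 = net2 NAND r = HIGH NAND HIGH = LOW
net6 = t NAND net3 = LOW NAND LOW = HIGH
net8 = t AND net6 AND net3 = LOW AND HIGH AND LOW = LOW
net10 = NOT net2 = NOT HIGH = LOW
net11 = t AND net8 = LOW AND LOW = LOW
net13 = net3 NAND net2 = LOW NAND HIGH = HIGH

net3 = LOW  net10 = LOW  net11 = LOW  net13 = HIGH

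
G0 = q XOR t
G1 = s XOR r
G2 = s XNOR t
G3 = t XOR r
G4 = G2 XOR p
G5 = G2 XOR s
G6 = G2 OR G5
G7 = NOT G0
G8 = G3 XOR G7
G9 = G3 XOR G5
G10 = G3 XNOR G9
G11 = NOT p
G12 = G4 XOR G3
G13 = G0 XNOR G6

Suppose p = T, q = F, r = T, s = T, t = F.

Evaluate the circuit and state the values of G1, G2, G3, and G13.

G1 = F, G2 = F, G3 = T, G13 = F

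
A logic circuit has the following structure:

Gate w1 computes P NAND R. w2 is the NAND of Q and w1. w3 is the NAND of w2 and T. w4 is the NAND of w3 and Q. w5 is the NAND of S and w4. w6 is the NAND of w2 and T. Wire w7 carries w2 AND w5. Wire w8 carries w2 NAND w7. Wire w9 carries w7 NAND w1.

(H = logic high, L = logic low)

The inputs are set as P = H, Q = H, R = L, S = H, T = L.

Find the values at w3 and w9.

w3 = H, w9 = H

w1 = P NAND R = H NAND L = H
w2 = Q NAND w1 = H NAND H = L
w3 = w2 NAND T = L NAND L = H
w4 = w3 NAND Q = H NAND H = L
w5 = S NAND w4 = H NAND L = H
w7 = w2 AND w5 = L AND H = L
w9 = w7 NAND w1 = L NAND H = H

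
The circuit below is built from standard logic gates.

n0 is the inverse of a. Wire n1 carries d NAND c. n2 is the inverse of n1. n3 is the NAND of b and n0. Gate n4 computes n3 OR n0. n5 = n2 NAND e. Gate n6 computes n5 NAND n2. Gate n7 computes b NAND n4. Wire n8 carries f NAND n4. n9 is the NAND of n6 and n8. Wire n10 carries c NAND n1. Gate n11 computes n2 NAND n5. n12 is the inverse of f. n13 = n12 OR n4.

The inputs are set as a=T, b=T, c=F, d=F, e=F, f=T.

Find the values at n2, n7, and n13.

n2 = F  n7 = F  n13 = T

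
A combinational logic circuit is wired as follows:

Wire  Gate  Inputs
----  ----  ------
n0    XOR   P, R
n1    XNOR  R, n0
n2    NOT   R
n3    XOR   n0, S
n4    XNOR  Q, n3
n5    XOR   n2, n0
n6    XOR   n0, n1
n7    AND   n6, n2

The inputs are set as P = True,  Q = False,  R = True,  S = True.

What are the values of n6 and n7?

n6 = False, n7 = False

n0 = P XOR R = True XOR True = False
n1 = R XNOR n0 = True XNOR False = False
n2 = NOT R = NOT True = False
n6 = n0 XOR n1 = False XOR False = False
n7 = n6 AND n2 = False AND False = False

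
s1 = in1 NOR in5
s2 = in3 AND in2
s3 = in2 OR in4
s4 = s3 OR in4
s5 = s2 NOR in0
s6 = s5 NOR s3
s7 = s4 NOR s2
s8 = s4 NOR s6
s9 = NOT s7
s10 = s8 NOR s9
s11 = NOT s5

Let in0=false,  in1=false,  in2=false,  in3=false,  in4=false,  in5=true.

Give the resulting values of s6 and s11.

s6 = false, s11 = false

s2 = in3 AND in2 = false AND false = false
s3 = in2 OR in4 = false OR false = false
s5 = s2 NOR in0 = false NOR false = true
s6 = s5 NOR s3 = true NOR false = false
s11 = NOT s5 = NOT true = false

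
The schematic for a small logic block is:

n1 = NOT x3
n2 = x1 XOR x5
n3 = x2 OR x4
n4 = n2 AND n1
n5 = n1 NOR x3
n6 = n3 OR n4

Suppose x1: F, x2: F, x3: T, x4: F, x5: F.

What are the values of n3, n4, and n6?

n1 = NOT x3 = NOT T = F
n2 = x1 XOR x5 = F XOR F = F
n3 = x2 OR x4 = F OR F = F
n4 = n2 AND n1 = F AND F = F
n6 = n3 OR n4 = F OR F = F

n3 = F, n4 = F, n6 = F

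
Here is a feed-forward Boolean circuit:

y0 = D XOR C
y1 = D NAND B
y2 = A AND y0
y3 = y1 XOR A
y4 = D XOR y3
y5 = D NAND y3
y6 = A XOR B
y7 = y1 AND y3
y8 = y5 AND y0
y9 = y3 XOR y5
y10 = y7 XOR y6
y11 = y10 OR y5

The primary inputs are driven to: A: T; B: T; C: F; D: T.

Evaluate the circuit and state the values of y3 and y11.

y1 = D NAND B = T NAND T = F
y3 = y1 XOR A = F XOR T = T
y5 = D NAND y3 = T NAND T = F
y6 = A XOR B = T XOR T = F
y7 = y1 AND y3 = F AND T = F
y10 = y7 XOR y6 = F XOR F = F
y11 = y10 OR y5 = F OR F = F

y3 = T  y11 = F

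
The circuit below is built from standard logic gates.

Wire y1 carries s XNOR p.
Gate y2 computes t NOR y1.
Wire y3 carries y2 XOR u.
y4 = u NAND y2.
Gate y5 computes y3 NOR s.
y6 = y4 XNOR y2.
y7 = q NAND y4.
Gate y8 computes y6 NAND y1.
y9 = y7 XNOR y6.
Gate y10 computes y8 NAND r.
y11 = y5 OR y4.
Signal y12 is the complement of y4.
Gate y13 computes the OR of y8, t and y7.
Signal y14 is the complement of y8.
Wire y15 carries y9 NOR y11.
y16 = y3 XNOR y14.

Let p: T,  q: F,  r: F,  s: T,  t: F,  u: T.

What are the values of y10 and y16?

y10 = T, y16 = F

y1 = s XNOR p = T XNOR T = T
y2 = t NOR y1 = F NOR T = F
y3 = y2 XOR u = F XOR T = T
y4 = u NAND y2 = T NAND F = T
y6 = y4 XNOR y2 = T XNOR F = F
y8 = y6 NAND y1 = F NAND T = T
y10 = y8 NAND r = T NAND F = T
y14 = NOT y8 = NOT T = F
y16 = y3 XNOR y14 = T XNOR F = F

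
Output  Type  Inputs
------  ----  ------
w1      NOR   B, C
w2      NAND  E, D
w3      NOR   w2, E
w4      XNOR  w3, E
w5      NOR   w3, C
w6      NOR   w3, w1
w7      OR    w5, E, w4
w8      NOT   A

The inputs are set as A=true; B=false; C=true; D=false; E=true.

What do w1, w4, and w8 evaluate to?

w1 = B NOR C = false NOR true = false
w2 = E NAND D = true NAND false = true
w3 = w2 NOR E = true NOR true = false
w4 = w3 XNOR E = false XNOR true = false
w8 = NOT A = NOT true = false

w1 = false, w4 = false, w8 = false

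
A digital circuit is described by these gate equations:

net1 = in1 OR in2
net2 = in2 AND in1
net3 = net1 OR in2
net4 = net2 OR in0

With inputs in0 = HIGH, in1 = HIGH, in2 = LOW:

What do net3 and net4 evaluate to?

net3 = HIGH, net4 = HIGH

net1 = in1 OR in2 = HIGH OR LOW = HIGH
net2 = in2 AND in1 = LOW AND HIGH = LOW
net3 = net1 OR in2 = HIGH OR LOW = HIGH
net4 = net2 OR in0 = LOW OR HIGH = HIGH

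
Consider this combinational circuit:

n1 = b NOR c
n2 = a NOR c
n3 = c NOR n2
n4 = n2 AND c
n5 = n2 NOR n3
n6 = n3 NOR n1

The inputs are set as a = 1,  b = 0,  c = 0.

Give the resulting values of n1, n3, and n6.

n1 = b NOR c = 0 NOR 0 = 1
n2 = a NOR c = 1 NOR 0 = 0
n3 = c NOR n2 = 0 NOR 0 = 1
n6 = n3 NOR n1 = 1 NOR 1 = 0

n1 = 1  n3 = 1  n6 = 0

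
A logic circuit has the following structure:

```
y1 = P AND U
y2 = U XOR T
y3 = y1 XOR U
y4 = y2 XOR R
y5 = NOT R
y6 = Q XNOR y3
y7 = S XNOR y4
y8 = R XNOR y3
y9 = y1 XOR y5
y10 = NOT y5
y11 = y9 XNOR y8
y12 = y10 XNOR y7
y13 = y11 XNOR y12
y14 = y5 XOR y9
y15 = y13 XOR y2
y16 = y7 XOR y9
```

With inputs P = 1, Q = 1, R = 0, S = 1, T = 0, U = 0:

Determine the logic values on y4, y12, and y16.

y4 = 0  y12 = 1  y16 = 1

y1 = P AND U = 1 AND 0 = 0
y2 = U XOR T = 0 XOR 0 = 0
y4 = y2 XOR R = 0 XOR 0 = 0
y5 = NOT R = NOT 0 = 1
y7 = S XNOR y4 = 1 XNOR 0 = 0
y9 = y1 XOR y5 = 0 XOR 1 = 1
y10 = NOT y5 = NOT 1 = 0
y12 = y10 XNOR y7 = 0 XNOR 0 = 1
y16 = y7 XOR y9 = 0 XOR 1 = 1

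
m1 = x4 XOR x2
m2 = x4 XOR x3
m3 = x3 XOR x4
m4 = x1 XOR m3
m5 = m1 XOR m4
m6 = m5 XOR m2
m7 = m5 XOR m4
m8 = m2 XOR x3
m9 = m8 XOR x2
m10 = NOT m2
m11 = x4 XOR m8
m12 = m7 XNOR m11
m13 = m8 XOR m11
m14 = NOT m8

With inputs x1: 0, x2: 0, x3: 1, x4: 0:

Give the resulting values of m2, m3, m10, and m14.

m2 = x4 XOR x3 = 0 XOR 1 = 1
m3 = x3 XOR x4 = 1 XOR 0 = 1
m8 = m2 XOR x3 = 1 XOR 1 = 0
m10 = NOT m2 = NOT 1 = 0
m14 = NOT m8 = NOT 0 = 1

m2 = 1, m3 = 1, m10 = 0, m14 = 1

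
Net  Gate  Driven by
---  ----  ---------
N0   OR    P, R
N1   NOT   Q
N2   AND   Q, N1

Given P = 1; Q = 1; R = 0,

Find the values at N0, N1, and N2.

N0 = 1, N1 = 0, N2 = 0

N0 = P OR R = 1 OR 0 = 1
N1 = NOT Q = NOT 1 = 0
N2 = Q AND N1 = 1 AND 0 = 0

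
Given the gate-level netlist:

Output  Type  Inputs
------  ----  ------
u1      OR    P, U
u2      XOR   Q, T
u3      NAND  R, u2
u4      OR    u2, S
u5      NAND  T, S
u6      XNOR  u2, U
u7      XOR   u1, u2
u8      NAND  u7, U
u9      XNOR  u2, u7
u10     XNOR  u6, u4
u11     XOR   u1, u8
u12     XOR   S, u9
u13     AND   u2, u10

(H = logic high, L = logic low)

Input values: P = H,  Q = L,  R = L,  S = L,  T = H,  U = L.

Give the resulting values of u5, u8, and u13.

u5 = H, u8 = H, u13 = L

u1 = P OR U = H OR L = H
u2 = Q XOR T = L XOR H = H
u4 = u2 OR S = H OR L = H
u5 = T NAND S = H NAND L = H
u6 = u2 XNOR U = H XNOR L = L
u7 = u1 XOR u2 = H XOR H = L
u8 = u7 NAND U = L NAND L = H
u10 = u6 XNOR u4 = L XNOR H = L
u13 = u2 AND u10 = H AND L = L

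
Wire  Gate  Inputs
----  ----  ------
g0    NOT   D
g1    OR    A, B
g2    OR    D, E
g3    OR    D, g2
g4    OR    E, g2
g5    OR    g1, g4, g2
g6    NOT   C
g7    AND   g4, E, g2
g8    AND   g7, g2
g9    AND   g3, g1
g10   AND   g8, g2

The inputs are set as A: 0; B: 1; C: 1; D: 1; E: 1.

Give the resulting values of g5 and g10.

g5 = 1, g10 = 1

g1 = A OR B = 0 OR 1 = 1
g2 = D OR E = 1 OR 1 = 1
g4 = E OR g2 = 1 OR 1 = 1
g5 = g1 OR g4 OR g2 = 1 OR 1 OR 1 = 1
g7 = g4 AND E AND g2 = 1 AND 1 AND 1 = 1
g8 = g7 AND g2 = 1 AND 1 = 1
g10 = g8 AND g2 = 1 AND 1 = 1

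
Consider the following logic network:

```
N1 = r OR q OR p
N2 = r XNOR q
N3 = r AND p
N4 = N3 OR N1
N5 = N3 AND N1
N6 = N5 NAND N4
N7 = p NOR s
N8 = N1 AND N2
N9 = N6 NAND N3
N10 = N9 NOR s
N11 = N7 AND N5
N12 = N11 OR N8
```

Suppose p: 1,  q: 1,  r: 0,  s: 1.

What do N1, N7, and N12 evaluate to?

N1 = r OR q OR p = 0 OR 1 OR 1 = 1
N2 = r XNOR q = 0 XNOR 1 = 0
N3 = r AND p = 0 AND 1 = 0
N5 = N3 AND N1 = 0 AND 1 = 0
N7 = p NOR s = 1 NOR 1 = 0
N8 = N1 AND N2 = 1 AND 0 = 0
N11 = N7 AND N5 = 0 AND 0 = 0
N12 = N11 OR N8 = 0 OR 0 = 0

N1 = 1  N7 = 0  N12 = 0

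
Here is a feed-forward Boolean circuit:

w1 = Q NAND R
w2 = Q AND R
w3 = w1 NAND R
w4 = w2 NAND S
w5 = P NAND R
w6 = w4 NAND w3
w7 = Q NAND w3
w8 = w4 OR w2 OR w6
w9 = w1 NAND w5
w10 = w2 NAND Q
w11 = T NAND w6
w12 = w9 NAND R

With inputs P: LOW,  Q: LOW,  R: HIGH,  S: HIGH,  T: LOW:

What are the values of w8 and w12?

w8 = HIGH  w12 = HIGH

w1 = Q NAND R = LOW NAND HIGH = HIGH
w2 = Q AND R = LOW AND HIGH = LOW
w3 = w1 NAND R = HIGH NAND HIGH = LOW
w4 = w2 NAND S = LOW NAND HIGH = HIGH
w5 = P NAND R = LOW NAND HIGH = HIGH
w6 = w4 NAND w3 = HIGH NAND LOW = HIGH
w8 = w4 OR w2 OR w6 = HIGH OR LOW OR HIGH = HIGH
w9 = w1 NAND w5 = HIGH NAND HIGH = LOW
w12 = w9 NAND R = LOW NAND HIGH = HIGH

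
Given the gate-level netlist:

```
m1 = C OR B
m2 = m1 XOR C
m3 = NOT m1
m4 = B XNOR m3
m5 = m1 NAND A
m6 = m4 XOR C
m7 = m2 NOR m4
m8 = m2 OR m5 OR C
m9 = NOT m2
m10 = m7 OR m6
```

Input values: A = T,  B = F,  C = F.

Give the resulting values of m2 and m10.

m1 = C OR B = F OR F = F
m2 = m1 XOR C = F XOR F = F
m3 = NOT m1 = NOT F = T
m4 = B XNOR m3 = F XNOR T = F
m6 = m4 XOR C = F XOR F = F
m7 = m2 NOR m4 = F NOR F = T
m10 = m7 OR m6 = T OR F = T

m2 = F  m10 = T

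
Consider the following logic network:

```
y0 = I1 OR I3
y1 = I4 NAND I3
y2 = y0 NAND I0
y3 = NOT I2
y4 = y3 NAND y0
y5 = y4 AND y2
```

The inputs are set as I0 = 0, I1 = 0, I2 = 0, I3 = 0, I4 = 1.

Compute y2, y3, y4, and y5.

y0 = I1 OR I3 = 0 OR 0 = 0
y2 = y0 NAND I0 = 0 NAND 0 = 1
y3 = NOT I2 = NOT 0 = 1
y4 = y3 NAND y0 = 1 NAND 0 = 1
y5 = y4 AND y2 = 1 AND 1 = 1

y2 = 1; y3 = 1; y4 = 1; y5 = 1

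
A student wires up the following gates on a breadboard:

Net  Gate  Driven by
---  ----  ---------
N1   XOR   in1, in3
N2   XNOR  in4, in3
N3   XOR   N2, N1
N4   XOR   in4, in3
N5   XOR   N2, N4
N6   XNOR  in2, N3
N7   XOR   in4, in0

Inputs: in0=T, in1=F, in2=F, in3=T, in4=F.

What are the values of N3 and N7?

N3 = T, N7 = T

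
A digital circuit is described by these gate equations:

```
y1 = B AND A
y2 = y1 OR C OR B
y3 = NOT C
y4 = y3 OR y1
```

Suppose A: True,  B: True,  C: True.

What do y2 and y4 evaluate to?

y1 = B AND A = True AND True = True
y2 = y1 OR C OR B = True OR True OR True = True
y3 = NOT C = NOT True = False
y4 = y3 OR y1 = False OR True = True

y2 = True  y4 = True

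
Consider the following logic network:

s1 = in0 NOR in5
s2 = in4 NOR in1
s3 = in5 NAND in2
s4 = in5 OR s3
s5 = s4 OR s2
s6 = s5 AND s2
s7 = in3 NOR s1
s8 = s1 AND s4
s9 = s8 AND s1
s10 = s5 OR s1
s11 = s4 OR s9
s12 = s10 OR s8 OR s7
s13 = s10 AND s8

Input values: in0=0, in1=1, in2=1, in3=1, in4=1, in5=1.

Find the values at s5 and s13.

s5 = 1  s13 = 0

s1 = in0 NOR in5 = 0 NOR 1 = 0
s2 = in4 NOR in1 = 1 NOR 1 = 0
s3 = in5 NAND in2 = 1 NAND 1 = 0
s4 = in5 OR s3 = 1 OR 0 = 1
s5 = s4 OR s2 = 1 OR 0 = 1
s8 = s1 AND s4 = 0 AND 1 = 0
s10 = s5 OR s1 = 1 OR 0 = 1
s13 = s10 AND s8 = 1 AND 0 = 0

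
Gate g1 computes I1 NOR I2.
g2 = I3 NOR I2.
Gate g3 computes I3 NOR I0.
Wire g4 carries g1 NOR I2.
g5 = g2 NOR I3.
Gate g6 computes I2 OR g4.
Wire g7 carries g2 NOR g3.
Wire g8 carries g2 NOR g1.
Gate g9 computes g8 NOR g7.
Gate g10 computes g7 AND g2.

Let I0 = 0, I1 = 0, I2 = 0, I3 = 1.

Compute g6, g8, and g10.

g6 = 0, g8 = 0, g10 = 0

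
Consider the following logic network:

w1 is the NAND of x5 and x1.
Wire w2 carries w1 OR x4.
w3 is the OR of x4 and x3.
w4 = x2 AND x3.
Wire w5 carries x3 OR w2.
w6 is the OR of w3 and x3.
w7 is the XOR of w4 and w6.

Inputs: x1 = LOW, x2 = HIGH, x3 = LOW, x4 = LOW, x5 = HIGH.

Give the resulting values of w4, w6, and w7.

w4 = LOW, w6 = LOW, w7 = LOW

w3 = x4 OR x3 = LOW OR LOW = LOW
w4 = x2 AND x3 = HIGH AND LOW = LOW
w6 = w3 OR x3 = LOW OR LOW = LOW
w7 = w4 XOR w6 = LOW XOR LOW = LOW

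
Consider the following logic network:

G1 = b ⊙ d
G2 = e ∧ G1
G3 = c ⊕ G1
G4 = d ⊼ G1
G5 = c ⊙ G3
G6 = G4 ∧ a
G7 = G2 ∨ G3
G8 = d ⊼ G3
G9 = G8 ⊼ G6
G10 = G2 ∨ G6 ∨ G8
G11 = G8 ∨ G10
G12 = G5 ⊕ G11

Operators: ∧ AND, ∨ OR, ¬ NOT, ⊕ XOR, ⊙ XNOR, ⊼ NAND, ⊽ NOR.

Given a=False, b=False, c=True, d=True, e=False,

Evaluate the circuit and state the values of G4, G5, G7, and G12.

G1 = b XNOR d = False XNOR True = False
G2 = e AND G1 = False AND False = False
G3 = c XOR G1 = True XOR False = True
G4 = d NAND G1 = True NAND False = True
G5 = c XNOR G3 = True XNOR True = True
G6 = G4 AND a = True AND False = False
G7 = G2 OR G3 = False OR True = True
G8 = d NAND G3 = True NAND True = False
G10 = G2 OR G6 OR G8 = False OR False OR False = False
G11 = G8 OR G10 = False OR False = False
G12 = G5 XOR G11 = True XOR False = True

G4 = True, G5 = True, G7 = True, G12 = True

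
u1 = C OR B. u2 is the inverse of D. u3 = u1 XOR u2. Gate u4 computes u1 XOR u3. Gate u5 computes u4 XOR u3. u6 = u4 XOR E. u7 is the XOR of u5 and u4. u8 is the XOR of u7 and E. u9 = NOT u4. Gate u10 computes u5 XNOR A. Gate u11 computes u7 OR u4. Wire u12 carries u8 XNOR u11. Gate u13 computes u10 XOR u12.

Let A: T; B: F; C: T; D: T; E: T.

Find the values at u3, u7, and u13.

u1 = C OR B = T OR F = T
u2 = NOT D = NOT T = F
u3 = u1 XOR u2 = T XOR F = T
u4 = u1 XOR u3 = T XOR T = F
u5 = u4 XOR u3 = F XOR T = T
u7 = u5 XOR u4 = T XOR F = T
u8 = u7 XOR E = T XOR T = F
u10 = u5 XNOR A = T XNOR T = T
u11 = u7 OR u4 = T OR F = T
u12 = u8 XNOR u11 = F XNOR T = F
u13 = u10 XOR u12 = T XOR F = T

u3 = T, u7 = T, u13 = T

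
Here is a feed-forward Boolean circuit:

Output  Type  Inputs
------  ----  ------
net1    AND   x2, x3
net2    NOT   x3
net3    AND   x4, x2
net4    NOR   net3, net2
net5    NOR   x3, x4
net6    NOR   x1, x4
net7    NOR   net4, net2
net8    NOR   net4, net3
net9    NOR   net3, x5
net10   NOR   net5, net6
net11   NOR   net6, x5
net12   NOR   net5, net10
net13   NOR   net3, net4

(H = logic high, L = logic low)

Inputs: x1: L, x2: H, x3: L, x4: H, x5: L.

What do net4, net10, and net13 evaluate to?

net4 = L, net10 = H, net13 = L

net2 = NOT x3 = NOT L = H
net3 = x4 AND x2 = H AND H = H
net4 = net3 NOR net2 = H NOR H = L
net5 = x3 NOR x4 = L NOR H = L
net6 = x1 NOR x4 = L NOR H = L
net10 = net5 NOR net6 = L NOR L = H
net13 = net3 NOR net4 = H NOR L = L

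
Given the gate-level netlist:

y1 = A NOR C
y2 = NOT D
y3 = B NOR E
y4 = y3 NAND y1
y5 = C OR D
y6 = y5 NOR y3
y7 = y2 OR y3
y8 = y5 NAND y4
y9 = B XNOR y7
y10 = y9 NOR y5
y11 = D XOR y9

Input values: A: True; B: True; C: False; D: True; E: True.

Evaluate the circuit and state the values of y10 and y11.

y10 = False, y11 = True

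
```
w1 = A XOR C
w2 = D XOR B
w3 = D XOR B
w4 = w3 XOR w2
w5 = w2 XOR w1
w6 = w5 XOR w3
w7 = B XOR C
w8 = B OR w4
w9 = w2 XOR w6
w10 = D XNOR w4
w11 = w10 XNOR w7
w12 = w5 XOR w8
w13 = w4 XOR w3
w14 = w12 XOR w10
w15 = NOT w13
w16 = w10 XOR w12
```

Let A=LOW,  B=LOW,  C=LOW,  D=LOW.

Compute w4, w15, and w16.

w1 = A XOR C = LOW XOR LOW = LOW
w2 = D XOR B = LOW XOR LOW = LOW
w3 = D XOR B = LOW XOR LOW = LOW
w4 = w3 XOR w2 = LOW XOR LOW = LOW
w5 = w2 XOR w1 = LOW XOR LOW = LOW
w8 = B OR w4 = LOW OR LOW = LOW
w10 = D XNOR w4 = LOW XNOR LOW = HIGH
w12 = w5 XOR w8 = LOW XOR LOW = LOW
w13 = w4 XOR w3 = LOW XOR LOW = LOW
w15 = NOT w13 = NOT LOW = HIGH
w16 = w10 XOR w12 = HIGH XOR LOW = HIGH

w4 = LOW, w15 = HIGH, w16 = HIGH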